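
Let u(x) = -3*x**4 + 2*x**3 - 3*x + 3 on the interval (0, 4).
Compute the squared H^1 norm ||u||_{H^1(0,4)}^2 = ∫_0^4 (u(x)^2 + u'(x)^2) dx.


||u||_{H^1}^2 = 15056488/35

The H^1 norm (squared) on an interval (0, L) is
  ||u||_{H^1}^2 = ∫_0^L u(x)^2 dx + ∫_0^L u'(x)^2 dx.
Compute u'(x) = -12*x**3 + 6*x**2 - 3.
Then u(x)^2 = 9*x**8 - 12*x**7 + 4*x**6 + 18*x**5 - 30*x**4 + 12*x**3 + 9*x**2 - 18*x + 9 and u'(x)^2 = 144*x**6 - 144*x**5 + 36*x**4 + 72*x**3 - 36*x**2 + 9.
Integrate each monomial from 0 to 4 using ∫_0^4 c·x^n dx = c·4^(n+1)/(n+1):
  ∫_0^4 u(x)^2 dx = ∫_0^4 (9*x^8 - 12*x^7 + 4*x^6 + 18*x^5 - 30*x^4 + 12*x^3 + 9*x^2 - 18*x + 9) dx. Term by term:
    ∫_0^4 9*x^8 dx = 262144;  ∫_0^4 -12*x^7 dx = -98304;  ∫_0^4 4*x^6 dx = 65536/7;
    ∫_0^4 18*x^5 dx = 12288;  ∫_0^4 -30*x^4 dx = -6144;  ∫_0^4 12*x^3 dx = 768;
    ∫_0^4 9*x^2 dx = 192;  ∫_0^4 -18*x dx = -144;  ∫_0^4 9 dx = 36.
  Sum: 262144 − 98304 + 65536/7 + 12288 − 6144 + 768 + 192 − 144 + 36 = 1261388/7.
  ∫_0^4 u'(x)^2 dx = ∫_0^4 (144*x^6 - 144*x^5 + 36*x^4 + 72*x^3 - 36*x^2 + 9) dx. Term by term:
    ∫_0^4 144*x^6 dx = 2359296/7;  ∫_0^4 -144*x^5 dx = -98304;  ∫_0^4 36*x^4 dx = 36864/5;
    ∫_0^4 72*x^3 dx = 4608;  ∫_0^4 -36*x^2 dx = -768;  ∫_0^4 9 dx = 36.
  Sum: 2359296/7 − 98304 + 36864/5 + 4608 − 768 + 36 = 8749548/35.
Adding: ||u||_{H^1}^2 = 1261388/7 + 8749548/35 = 15056488/35.


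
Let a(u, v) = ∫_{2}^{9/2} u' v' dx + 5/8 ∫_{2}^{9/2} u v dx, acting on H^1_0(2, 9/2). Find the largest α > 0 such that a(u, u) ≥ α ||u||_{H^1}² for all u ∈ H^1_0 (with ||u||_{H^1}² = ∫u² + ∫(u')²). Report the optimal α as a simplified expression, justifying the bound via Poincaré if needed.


α = (125 + 32*π^2)/(8*(25 + 4*π^2))

Coercivity of a(·,·) on H^1_0(2, 9/2) means a(u, u) ≥ α ||u||_{H^1}² for every u ∈ H^1_0.
The interval has length L = 5/2, and Poincaré/coercivity depend only on L. Here a(u, u) = ∫(u')² + (5/8)·∫u².
Here 0 < c = 5/8 < 1. The condition a(u,u) ≥ α||u||_{H^1}² reads (1−α)∫(u')² ≥ (α−c)∫u². Any admissible α is ≤ 1 (rapidly oscillating u have ∫u²/∫(u')² → 0), and α = 1 would force 0 ≥ (1−c)∫u², impossible since c < 1; so 1−α > 0. By the sharp Poincaré inequality on H^1_0 of an interval of length L, ∫(u')² ≥ (π/L)²∫u² with equality for the first sine mode sin(π(x−x₀)/L) (x₀ the left endpoint), so the inequality holds for all u iff (1−α)(π/L)² ≥ α − c, i.e. α ≤ ((π/L)² + c)/((π/L)² + 1) = (1 + c(L/π)²)/(1 + (L/π)²). With (π/L)² = 4*π^2/25 and c = 5/8, the largest admissible constant is α = ((π/L)² + c)/((π/L)² + 1).
Simplifying, α = (125 + 32*π^2)/(8*(25 + 4*π^2)).


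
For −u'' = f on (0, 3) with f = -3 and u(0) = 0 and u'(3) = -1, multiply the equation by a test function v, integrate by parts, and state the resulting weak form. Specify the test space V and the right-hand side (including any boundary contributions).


V = {v ∈ H^1(0, 3) : v(0) = 0} (test functions vanish at x = 0 where u is specified); weak form: ∫_0^3 u'v' dx = ∫_0^3 (-3) v dx − v(3) for all v ∈ V.

Multiply both sides by a test function v and integrate from 0 to 3:
  ∫_0^3 −u''(x) v(x) dx = ∫_0^3 f(x) v(x) dx.
Integrate the LHS by parts once:
  ∫_0^3 −u'' v dx = −[u'(x) v(x)]_0^3 + ∫_0^3 u'(x) v'(x) dx.
Thus ∫_0^3 u'(x) v'(x) dx = ∫_0^3 f(x) v(x) dx + [u'(x) v(x)]_0^3.
Choose V so that boundary terms are either known or forced to vanish.
Mixed BC: u(0) = 0 (Dirichlet) and u'(3) = -1 (Neumann). Define V = {v ∈ H^1(0, 3) : v(0) = 0}. Then [u' v]_0^3 = u'(3)·v(3) − u'(0)·0 = − v(3).
Weak formulation: find u (satisfying any essential BC) such that ∫_0^3 u'(x) v'(x) dx = ∫_0^3 f v dx − v(3) for all v ∈ V (Dirichlet at 0 absorbed into V; Neumann datum at x = 3 contributes the boundary term).
Substituting f(x) = -3, the right-hand side is ∫_0^3 (-3) v dx − v(3).


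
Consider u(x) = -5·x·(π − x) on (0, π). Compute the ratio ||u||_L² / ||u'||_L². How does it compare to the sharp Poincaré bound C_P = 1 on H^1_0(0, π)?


||u||_L² / ||u'||_L² = sqrt(10)*π/10 < C_P = 1.

u(x) = -5·x·(π − x), so u'(x) = 10*x - 5*π.
u(x) = -5·x·(π − x) vanishes at x = 0 and x = π, so u ∈ H^1_0(0, π). Differentiate via the product rule and integrate the resulting polynomials term by term.
  ∫_0^π u² dx = ∫_0^π (25*x^4 - 50*π*x^3 + 25*π^2*x^2) dx. Term by term:
    ∫_0^π 25*x^4 dx = 5*π^5;  ∫_0^π -50*π*x^3 dx = -25*π^5/2;  ∫_0^π 25*π^2*x^2 dx = 25*π^5/3.
  Sum: 5*π^5 − 25*π^5/2 + 25*π^5/3 = 5*π^5/6.
  ∫_0^π (u')² dx = ∫_0^π (100*x^2 - 100*π*x + 25*π^2) dx. Term by term:
    ∫_0^π 100*x^2 dx = 100*π^3/3;  ∫_0^π -100*π*x dx = -50*π^3;  ∫_0^π 25*π^2 dx = 25*π^3.
  Sum: 100*π^3/3 − 50*π^3 + 25*π^3 = 25*π^3/3.
∫_0^π u² dx = 5*π^5/6, so ||u||_L² = sqrt(30)*π^(5/2)/6.
∫_0^π (u')² dx = 25*π^3/3, so ||u'||_L² = 5*sqrt(3)*π^(3/2)/3.
Ratio ||u||_L² / ||u'||_L² = sqrt(10)*π/10.
Sharp Poincaré constant on H^1_0(0, π) is C_P = L/π = 1, achieved by sin(x).
A polynomial bump cannot attain the sharp Poincaré constant (only the first sine eigenfunction does), so the ratio is strictly less than C_P, consistent with ||u||_L² ≤ C_P ||u'||_L².


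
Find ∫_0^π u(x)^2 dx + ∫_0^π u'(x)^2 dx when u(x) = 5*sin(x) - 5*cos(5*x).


||u||_{H^1(0,π)}^2 = 350*π

u'(x) = 25*sin(5*x) + 5*cos(x).
Expand u² and (u')² and integrate term by term on (0, π), using: for integers n ≥ 1, ∫_0^π sin²(nx) dx = ∫_0^π cos²(nx) dx = π/2; for n ≠ n', ∫_0^π sin(nx)sin(n'x) dx = ∫_0^π cos(nx)cos(n'x) dx = 0; and by product-to-sum, ∫_0^π sin(nx)cos(n'x) dx = ½∫_0^π [sin((n+n')x) + sin((n−n')x)] dx, which is 0 when n+n' is even and 2n/(n²−n'²) when n+n' is odd (it need not vanish on (0, π)).
  u² squared terms: (-5)²·∫cos(5x)² dx = 25·π/2 = 25*π/2;  (5)²·∫sin(x)² dx = 25·π/2 = 25*π/2.
  u² cross terms: 2·(-5)·(5)·∫cos(5x)·sin(x) dx = -50·(0) = 0.
  So ∫_0^π u² dx = 25*π/2 + 25*π/2 + 0 = 25*π.
  (u')² squared terms: (5)²·∫cos(x)² dx = 25·π/2 = 25*π/2;  (25)²·∫sin(5x)² dx = 625·π/2 = 625*π/2.
  (u')² cross terms: 2·(5)·(25)·∫cos(x)·sin(5x) dx = 250·(0) = 0.
  So ∫_0^π (u')² dx = 25*π/2 + 625*π/2 + 0 = 325*π.
||u||_{H^1}^2 = (25*π) + (325*π) = 350*π.


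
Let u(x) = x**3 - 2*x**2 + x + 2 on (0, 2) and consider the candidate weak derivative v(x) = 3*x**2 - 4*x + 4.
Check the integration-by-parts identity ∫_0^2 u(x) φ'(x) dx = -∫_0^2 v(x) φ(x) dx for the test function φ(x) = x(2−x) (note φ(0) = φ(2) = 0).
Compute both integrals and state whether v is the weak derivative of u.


LHS = -4/5, RHS = -24/5. No, v is not the weak derivative of u.

u(x) = x**3 - 2*x**2 + x + 2, classical derivative u'(x) = 3*x**2 - 4*x + 1.
φ(x) = x(2−x), so φ'(x) = 2 - 2*x.
Note φ(0) = φ(2) = 0, so the boundary term u·φ vanishes.
LHS = ∫_0^2 u(x) φ'(x) dx = ∫_0^2 (-2*x^4 + 6*x^3 - 6*x^2 - 2*x + 4) dx. Term by term:
  ∫_0^2 -2*x^4 dx = -64/5;  ∫_0^2 6*x^3 dx = 24;  ∫_0^2 -6*x^2 dx = -16;
  ∫_0^2 -2*x dx = -4;  ∫_0^2 4 dx = 8.
Sum: -64/5 + 24 − 16 − 4 + 8 = -4/5.
So LHS = -4/5.
∫_0^2 v(x) φ(x) dx = ∫_0^2 (-3*x^4 + 10*x^3 - 12*x^2 + 8*x) dx. Term by term:
  ∫_0^2 -3*x^4 dx = -96/5;  ∫_0^2 10*x^3 dx = 40;  ∫_0^2 -12*x^2 dx = -32;
  ∫_0^2 8*x dx = 16.
Sum: -96/5 + 40 − 32 + 16 = 24/5.
So RHS = -∫_0^2 v(x) φ(x) dx = -24/5.
LHS − RHS = 4 ≠ 0, so the identity fails.
(For a valid weak derivative the identity must hold for EVERY test function, in particular this one. The failure shows v is NOT the weak derivative of u.)
Correct weak derivative would be u'(x) = 3*x**2 - 4*x + 1.


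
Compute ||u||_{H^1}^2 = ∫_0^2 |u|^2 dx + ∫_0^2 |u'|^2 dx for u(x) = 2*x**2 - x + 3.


||u||_{H^1}^2 = 1184/15

The H^1 norm (squared) on an interval (0, L) is
  ||u||_{H^1}^2 = ∫_0^L u(x)^2 dx + ∫_0^L u'(x)^2 dx.
Compute u'(x) = 4*x - 1.
Then u(x)^2 = 4*x**4 - 4*x**3 + 13*x**2 - 6*x + 9 and u'(x)^2 = 16*x**2 - 8*x + 1.
Integrate each monomial from 0 to 2 using ∫_0^2 c·x^n dx = c·2^(n+1)/(n+1):
  ∫_0^2 u(x)^2 dx = ∫_0^2 (4*x^4 - 4*x^3 + 13*x^2 - 6*x + 9) dx. Term by term:
    ∫_0^2 4*x^4 dx = 128/5;  ∫_0^2 -4*x^3 dx = -16;  ∫_0^2 13*x^2 dx = 104/3;
    ∫_0^2 -6*x dx = -12;  ∫_0^2 9 dx = 18.
  Sum: 128/5 − 16 + 104/3 − 12 + 18 = 754/15.
  ∫_0^2 u'(x)^2 dx = ∫_0^2 (16*x^2 - 8*x + 1) dx. Term by term:
    ∫_0^2 16*x^2 dx = 128/3;  ∫_0^2 -8*x dx = -16;  ∫_0^2 1 dx = 2.
  Sum: 128/3 − 16 + 2 = 86/3.
Adding: ||u||_{H^1}^2 = 754/15 + 86/3 = 1184/15.


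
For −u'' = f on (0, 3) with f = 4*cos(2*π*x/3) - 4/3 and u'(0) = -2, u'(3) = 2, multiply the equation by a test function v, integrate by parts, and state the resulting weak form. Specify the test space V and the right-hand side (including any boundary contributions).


V = H^1(0, 3) (v unrestricted at boundary; u is determined up to an additive constant); weak form: ∫_0^3 u'v' dx = ∫_0^3 (4*cos(2*π*x/3) - 4/3) v dx + 2·v(3) + 2·v(0) for all v ∈ V.

Multiply both sides by a test function v and integrate from 0 to 3:
  ∫_0^3 −u''(x) v(x) dx = ∫_0^3 f(x) v(x) dx.
Integrate the LHS by parts once:
  ∫_0^3 −u'' v dx = −[u'(x) v(x)]_0^3 + ∫_0^3 u'(x) v'(x) dx.
Thus ∫_0^3 u'(x) v'(x) dx = ∫_0^3 f(x) v(x) dx + [u'(x) v(x)]_0^3.
Choose V so that boundary terms are either known or forced to vanish.
u has inhomogeneous Neumann u'(0) = -2, u'(3) = 2. [u' v]_0^3 = (2)·v(3) − (-2)·v(0) = 2·v(3) + 2·v(0). Take V = H^1(0, 3); boundary term becomes part of RHS.
Weak formulation: find u (satisfying any essential BC) such that ∫_0^3 u'(x) v'(x) dx = ∫_0^3 f v dx + 2·v(3) + 2·v(0) for all v ∈ V (Neumann data are natural BCs: they enter the RHS as boundary terms).
Substituting f(x) = 4*cos(2*π*x/3) - 4/3, the right-hand side is ∫_0^3 (4*cos(2*π*x/3) - 4/3) v dx + 2·v(3) + 2·v(0).
Compatibility check (pure Neumann): taking v ≡ 1 ∈ V gives 0 = ∫_0^3 f dx + (2) − (-2), i.e. ∫_0^3 f dx must equal u'(0) − u'(3) = -4. Indeed ∫_0^3 (4*cos(2*π*x/3) - 4/3) dx = -4, so the data are compatible. The solution is then unique only up to an additive constant (fix it e.g. by requiring ∫_0^3 u dx = 0).


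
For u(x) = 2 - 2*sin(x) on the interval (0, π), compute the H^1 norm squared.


||u||_{H^1(0,π)}^2 = -16 + 8*π

u'(x) = -2*cos(x).
Expand u² and (u')² and integrate term by term on (0, π), using: for integers n ≥ 1, ∫_0^π sin²(nx) dx = ∫_0^π cos²(nx) dx = π/2; for n ≠ n', ∫_0^π sin(nx)sin(n'x) dx = ∫_0^π cos(nx)cos(n'x) dx = 0; and by product-to-sum, ∫_0^π sin(nx)cos(n'x) dx = ½∫_0^π [sin((n+n')x) + sin((n−n')x)] dx, which is 0 when n+n' is even and 2n/(n²−n'²) when n+n' is odd (it need not vanish on (0, π)). For the constant mode: ∫_0^π 1 dx = π, ∫_0^π cos(nx) dx = 0, ∫_0^π sin(nx) dx = (1−(−1)^n)/n.
  u² squared terms: (2)²·∫1 dx = 4·π = 4*π;  (-2)²·∫sin(x)² dx = 4·π/2 = 2*π.
  u² cross terms: 2·(2)·(-2)·∫1·sin(x) dx = -8·(2) = -16.
  So ∫_0^π u² dx = 4*π + 2*π − 16 = -16 + 6*π.
  (u')² squared terms: (-2)²·∫cos(x)² dx = 4·π/2 = 2*π.
  So ∫_0^π (u')² dx = 2*π.
||u||_{H^1}^2 = (-16 + 6*π) + (2*π) = -16 + 8*π.


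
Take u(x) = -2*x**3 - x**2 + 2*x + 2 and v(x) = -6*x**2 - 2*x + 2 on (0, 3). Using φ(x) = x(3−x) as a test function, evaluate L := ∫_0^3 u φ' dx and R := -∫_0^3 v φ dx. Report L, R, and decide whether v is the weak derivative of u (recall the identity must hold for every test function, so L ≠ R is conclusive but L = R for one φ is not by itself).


LHS = 387/5, RHS = 387/5. Yes, v = u' weakly.

u(x) = -2*x**3 - x**2 + 2*x + 2, classical derivative u'(x) = -6*x**2 - 2*x + 2.
φ(x) = x(3−x), so φ'(x) = 3 - 2*x.
Note φ(0) = φ(3) = 0, so the boundary term u·φ vanishes.
LHS = ∫_0^3 u(x) φ'(x) dx = ∫_0^3 (4*x^4 - 4*x^3 - 7*x^2 + 2*x + 6) dx. Term by term:
  ∫_0^3 4*x^4 dx = 972/5;  ∫_0^3 -4*x^3 dx = -81;  ∫_0^3 -7*x^2 dx = -63;
  ∫_0^3 2*x dx = 9;  ∫_0^3 6 dx = 18.
Sum: 972/5 − 81 − 63 + 9 + 18 = 387/5.
So LHS = 387/5.
∫_0^3 v(x) φ(x) dx = ∫_0^3 (6*x^4 - 16*x^3 - 8*x^2 + 6*x) dx. Term by term:
  ∫_0^3 6*x^4 dx = 1458/5;  ∫_0^3 -16*x^3 dx = -324;  ∫_0^3 -8*x^2 dx = -72;
  ∫_0^3 6*x dx = 27.
Sum: 1458/5 − 324 − 72 + 27 = -387/5.
So RHS = -∫_0^3 v(x) φ(x) dx = 387/5.
LHS = RHS, so the identity holds for this test φ.
Moreover u is smooth here and v(x) = u'(x) = -6*x**2 - 2*x + 2 pointwise, so the identity holds for every test function. Hence v is the weak derivative of u.


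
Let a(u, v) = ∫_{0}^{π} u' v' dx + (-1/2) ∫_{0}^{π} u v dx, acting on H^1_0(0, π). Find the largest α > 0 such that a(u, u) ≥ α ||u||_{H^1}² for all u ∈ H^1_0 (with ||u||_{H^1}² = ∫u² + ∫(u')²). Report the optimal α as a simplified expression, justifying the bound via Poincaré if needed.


α = 1/4

Coercivity of a(·,·) on H^1_0(0, π) means a(u, u) ≥ α ||u||_{H^1}² for every u ∈ H^1_0.
The interval has length L = π, and Poincaré/coercivity depend only on L. Here a(u, u) = ∫(u')² + (-1/2)·∫u².
Here c = -1/2 < 0 with |c| < (π/L)² = 1, so coercivity still holds. The condition a(u,u) ≥ α||u||_{H^1}² reads (1−α)∫(u')² ≥ (α−c)∫u². Any admissible α is ≤ 1 (rapidly oscillating u have ∫u²/∫(u')² → 0), and α = 1 would force 0 ≥ (1−c)∫u², impossible since c < 1; so 1−α > 0. By the sharp Poincaré inequality on H^1_0 of an interval of length L, ∫(u')² ≥ (π/L)²∫u² with equality for the first sine mode sin(π(x−x₀)/L) (x₀ the left endpoint), so the inequality holds for all u iff (1−α)(π/L)² ≥ α − c, i.e. α ≤ ((π/L)² + c)/((π/L)² + 1) = (1 + c(L/π)²)/(1 + (L/π)²). (Direct route, valid since c ≤ 0: Poincaré gives c∫u² ≥ c(L/π)²∫(u')², so a(u,u) ≥ (1 + c(L/π)²)∫(u')², while ||u||_{H^1}² ≤ (1 + (L/π)²)∫(u')²; dividing yields the same α.) With (π/L)² = 1 and c = -1/2, the largest admissible constant is α = ((π/L)² + c)/((π/L)² + 1).
Simplifying, α = 1/4.


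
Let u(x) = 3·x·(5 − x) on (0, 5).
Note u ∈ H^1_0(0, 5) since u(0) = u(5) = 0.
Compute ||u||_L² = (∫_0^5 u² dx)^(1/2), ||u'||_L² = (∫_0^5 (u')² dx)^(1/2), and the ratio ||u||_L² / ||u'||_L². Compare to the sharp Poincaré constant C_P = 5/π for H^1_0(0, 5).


||u||_L² / ||u'||_L² = sqrt(10)/2 < C_P = 5/π.

u(x) = 3·x·(5 − x), so u'(x) = 15 - 6*x.
u(x) = 3·x·(5 − x) vanishes at x = 0 and x = 5, so u ∈ H^1_0(0, 5). Differentiate via the product rule and integrate the resulting polynomials term by term.
  ∫_0^5 u² dx = ∫_0^5 (9*x^4 - 90*x^3 + 225*x^2) dx. Term by term:
    ∫_0^5 9*x^4 dx = 5625;  ∫_0^5 -90*x^3 dx = -28125/2;  ∫_0^5 225*x^2 dx = 9375.
  Sum: 5625 − 28125/2 + 9375 = 1875/2.
  ∫_0^5 (u')² dx = ∫_0^5 (36*x^2 - 180*x + 225) dx. Term by term:
    ∫_0^5 36*x^2 dx = 1500;  ∫_0^5 -180*x dx = -2250;  ∫_0^5 225 dx = 1125.
  Sum: 1500 − 2250 + 1125 = 375.
∫_0^5 u² dx = 1875/2, so ||u||_L² = 25*sqrt(6)/2.
∫_0^5 (u')² dx = 375, so ||u'||_L² = 5*sqrt(15).
Ratio ||u||_L² / ||u'||_L² = sqrt(10)/2.
Sharp Poincaré constant on H^1_0(0, 5) is C_P = L/π = 5/π, achieved by sin(π/5·x).
A polynomial bump cannot attain the sharp Poincaré constant (only the first sine eigenfunction does), so the ratio is strictly less than C_P, consistent with ||u||_L² ≤ C_P ||u'||_L².


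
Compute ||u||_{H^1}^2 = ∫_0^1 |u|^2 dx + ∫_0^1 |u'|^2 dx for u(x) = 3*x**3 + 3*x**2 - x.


||u||_{H^1}^2 = 10063/210

The H^1 norm (squared) on an interval (0, L) is
  ||u||_{H^1}^2 = ∫_0^L u(x)^2 dx + ∫_0^L u'(x)^2 dx.
Compute u'(x) = 9*x**2 + 6*x - 1.
Then u(x)^2 = 9*x**6 + 18*x**5 + 3*x**4 - 6*x**3 + x**2 and u'(x)^2 = 81*x**4 + 108*x**3 + 18*x**2 - 12*x + 1.
Integrate each monomial from 0 to 1 using ∫_0^1 c·x^n dx = c·1^(n+1)/(n+1):
  ∫_0^1 u(x)^2 dx = ∫_0^1 (9*x^6 + 18*x^5 + 3*x^4 - 6*x^3 + x^2) dx. Term by term:
    ∫_0^1 9*x^6 dx = 9/7;  ∫_0^1 18*x^5 dx = 3;  ∫_0^1 3*x^4 dx = 3/5;
    ∫_0^1 -6*x^3 dx = -3/2;  ∫_0^1 x^2 dx = 1/3.
  Sum: 9/7 + 3 + 3/5 − 3/2 + 1/3 = 781/210.
  ∫_0^1 u'(x)^2 dx = ∫_0^1 (81*x^4 + 108*x^3 + 18*x^2 - 12*x + 1) dx. Term by term:
    ∫_0^1 81*x^4 dx = 81/5;  ∫_0^1 108*x^3 dx = 27;  ∫_0^1 18*x^2 dx = 6;
    ∫_0^1 -12*x dx = -6;  ∫_0^1 1 dx = 1.
  Sum: 81/5 + 27 + 6 − 6 + 1 = 221/5.
Adding: ||u||_{H^1}^2 = 781/210 + 221/5 = 10063/210.


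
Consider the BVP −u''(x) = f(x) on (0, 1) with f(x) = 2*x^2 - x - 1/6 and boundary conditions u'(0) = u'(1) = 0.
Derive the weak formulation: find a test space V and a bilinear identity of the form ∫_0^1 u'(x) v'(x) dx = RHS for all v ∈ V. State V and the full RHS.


V = H^1(0, 1) (no boundary constraint on v; u is determined up to an additive constant); weak form: ∫_0^1 u'v' dx = ∫_0^1 (2*x^2 - x - 1/6) v dx for all v ∈ V.

Multiply both sides by a test function v and integrate from 0 to 1:
  ∫_0^1 −u''(x) v(x) dx = ∫_0^1 f(x) v(x) dx.
Integrate the LHS by parts once:
  ∫_0^1 −u'' v dx = −[u'(x) v(x)]_0^1 + ∫_0^1 u'(x) v'(x) dx.
Thus ∫_0^1 u'(x) v'(x) dx = ∫_0^1 f(x) v(x) dx + [u'(x) v(x)]_0^1.
Choose V so that boundary terms are either known or forced to vanish.
u has homogeneous Neumann: u'(0) = u'(1) = 0. So [u' v]_0^1 = 0·v(1) − 0·v(0) = 0 for any v; take V = H^1(0, 1).
Weak formulation: find u (satisfying any essential BC) such that ∫_0^1 u'(x) v'(x) dx = ∫_0^1 f v dx for all v ∈ V (homogeneous Neumann, so boundary terms vanish).
Substituting f(x) = 2*x^2 - x - 1/6, the right-hand side is ∫_0^1 (2*x^2 - x - 1/6) v dx.
Compatibility check (pure Neumann): taking v ≡ 1 ∈ V gives 0 = ∫_0^1 f dx + (0) − (0), i.e. ∫_0^1 f dx must equal u'(0) − u'(1) = 0. Indeed ∫_0^1 (2*x^2 - x - 1/6) dx = 0, so the data are compatible. The solution is then unique only up to an additive constant (fix it e.g. by requiring ∫_0^1 u dx = 0).


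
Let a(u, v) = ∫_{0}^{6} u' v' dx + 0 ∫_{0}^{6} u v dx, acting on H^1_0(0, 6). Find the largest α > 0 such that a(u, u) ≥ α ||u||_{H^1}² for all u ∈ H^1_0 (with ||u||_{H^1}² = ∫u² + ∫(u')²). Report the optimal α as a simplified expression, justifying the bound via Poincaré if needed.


α = π^2/(π^2 + 36)

Coercivity of a(·,·) on H^1_0(0, 6) means a(u, u) ≥ α ||u||_{H^1}² for every u ∈ H^1_0.
The interval has length L = 6, and Poincaré/coercivity depend only on L. Here a(u, u) = ∫(u')² + (0)·∫u².
Here c = 0, so a(u,u) = ∫(u')² alone. The condition a(u,u) ≥ α||u||_{H^1}² reads (1−α)∫(u')² ≥ (α−c)∫u². Any admissible α is ≤ 1 (rapidly oscillating u have ∫u²/∫(u')² → 0), and α = 1 would force 0 ≥ (1−c)∫u², impossible since c < 1; so 1−α > 0. By the sharp Poincaré inequality on H^1_0 of an interval of length L, ∫(u')² ≥ (π/L)²∫u² with equality for the first sine mode sin(π(x−x₀)/L) (x₀ the left endpoint), so the inequality holds for all u iff (1−α)(π/L)² ≥ α − c, i.e. α ≤ ((π/L)² + c)/((π/L)² + 1) = (1 + c(L/π)²)/(1 + (L/π)²). (Direct route, valid since c ≤ 0: Poincaré gives c∫u² ≥ c(L/π)²∫(u')², so a(u,u) ≥ (1 + c(L/π)²)∫(u')², while ||u||_{H^1}² ≤ (1 + (L/π)²)∫(u')²; dividing yields the same α.) With (π/L)² = π^2/36 and c = 0, the largest admissible constant is α = ((π/L)² + c)/((π/L)² + 1).
Simplifying, α = π^2/(π^2 + 36).


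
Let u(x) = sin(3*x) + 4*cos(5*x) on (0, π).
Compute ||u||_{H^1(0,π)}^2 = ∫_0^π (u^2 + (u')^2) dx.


||u||_{H^1(0,π)}^2 = 213*π

u'(x) = -20*sin(5*x) + 3*cos(3*x).
Expand u² and (u')² and integrate term by term on (0, π), using: for integers n ≥ 1, ∫_0^π sin²(nx) dx = ∫_0^π cos²(nx) dx = π/2; for n ≠ n', ∫_0^π sin(nx)sin(n'x) dx = ∫_0^π cos(nx)cos(n'x) dx = 0; and by product-to-sum, ∫_0^π sin(nx)cos(n'x) dx = ½∫_0^π [sin((n+n')x) + sin((n−n')x)] dx, which is 0 when n+n' is even and 2n/(n²−n'²) when n+n' is odd (it need not vanish on (0, π)).
  u² squared terms: (4)²·∫cos(5x)² dx = 16·π/2 = 8*π;  (1)²·∫sin(3x)² dx = 1·π/2 = π/2.
  u² cross terms: 2·(4)·(1)·∫cos(5x)·sin(3x) dx = 8·(0) = 0.
  So ∫_0^π u² dx = 8*π + π/2 + 0 = 17*π/2.
  (u')² squared terms: (-20)²·∫sin(5x)² dx = 400·π/2 = 200*π;  (3)²·∫cos(3x)² dx = 9·π/2 = 9*π/2.
  (u')² cross terms: 2·(-20)·(3)·∫sin(5x)·cos(3x) dx = -120·(0) = 0.
  So ∫_0^π (u')² dx = 200*π + 9*π/2 + 0 = 409*π/2.
||u||_{H^1}^2 = (17*π/2) + (409*π/2) = 213*π.


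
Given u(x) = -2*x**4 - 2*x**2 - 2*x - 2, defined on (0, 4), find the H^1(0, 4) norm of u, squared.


||u||_{H^1}^2 = 97472672/315

The H^1 norm (squared) on an interval (0, L) is
  ||u||_{H^1}^2 = ∫_0^L u(x)^2 dx + ∫_0^L u'(x)^2 dx.
Compute u'(x) = -8*x**3 - 4*x - 2.
Then u(x)^2 = 4*x**8 + 8*x**6 + 8*x**5 + 12*x**4 + 8*x**3 + 12*x**2 + 8*x + 4 and u'(x)^2 = 64*x**6 + 64*x**4 + 32*x**3 + 16*x**2 + 16*x + 4.
Integrate each monomial from 0 to 4 using ∫_0^4 c·x^n dx = c·4^(n+1)/(n+1):
  ∫_0^4 u(x)^2 dx = ∫_0^4 (4*x^8 + 8*x^6 + 8*x^5 + 12*x^4 + 8*x^3 + 12*x^2 + 8*x + 4) dx. Term by term:
    ∫_0^4 4*x^8 dx = 1048576/9;  ∫_0^4 8*x^6 dx = 131072/7;  ∫_0^4 8*x^5 dx = 16384/3;
    ∫_0^4 12*x^4 dx = 12288/5;  ∫_0^4 8*x^3 dx = 512;  ∫_0^4 12*x^2 dx = 256;
    ∫_0^4 8*x dx = 64;  ∫_0^4 4 dx = 16.
  Sum: 1048576/9 + 131072/7 + 16384/3 + 12288/5 + 512 + 256 + 64 + 16 = 45359984/315.
  ∫_0^4 u'(x)^2 dx = ∫_0^4 (64*x^6 + 64*x^4 + 32*x^3 + 16*x^2 + 16*x + 4) dx. Term by term:
    ∫_0^4 64*x^6 dx = 1048576/7;  ∫_0^4 64*x^4 dx = 65536/5;  ∫_0^4 32*x^3 dx = 2048;
    ∫_0^4 16*x^2 dx = 1024/3;  ∫_0^4 16*x dx = 128;  ∫_0^4 4 dx = 16.
  Sum: 1048576/7 + 65536/5 + 2048 + 1024/3 + 128 + 16 = 17370896/105.
Adding: ||u||_{H^1}^2 = 45359984/315 + 17370896/105 = 97472672/315.


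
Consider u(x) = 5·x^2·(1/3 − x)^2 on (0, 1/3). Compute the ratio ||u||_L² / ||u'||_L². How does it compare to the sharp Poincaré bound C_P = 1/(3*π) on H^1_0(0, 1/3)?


||u||_L² / ||u'||_L² = sqrt(3)/18 < C_P = 1/(3*π).

u(x) = 5·x^2·(1/3 − x)^2, so u'(x) = 10*x*(3*x - 1)*(6*x - 1)/9.
u(x) = 5·x^2·(1/3 − x)^2 vanishes at x = 0 and x = 1/3, so u ∈ H^1_0(0, 1/3). Differentiate via the product rule and integrate the resulting polynomials term by term.
  ∫_0^1/3 u² dx = ∫_0^1/3 (25*x^8 - 100*x^7/3 + 50*x^6/3 - 100*x^5/27 + 25*x^4/81) dx. Term by term:
    ∫_0^1/3 25*x^8 dx = 25/177147;  ∫_0^1/3 -100*x^7/3 dx = -25/39366;  ∫_0^1/3 50*x^6/3 dx = 50/45927;
    ∫_0^1/3 -100*x^5/27 dx = -50/59049;  ∫_0^1/3 25*x^4/81 dx = 5/19683.
  Sum: 25/177147 − 25/39366 + 50/45927 − 50/59049 + 5/19683 = 5/2480058.
  ∫_0^1/3 (u')² dx = ∫_0^1/3 (400*x^6 - 400*x^5 + 1300*x^4/9 - 200*x^3/9 + 100*x^2/81) dx. Term by term:
    ∫_0^1/3 400*x^6 dx = 400/15309;  ∫_0^1/3 -400*x^5 dx = -200/2187;  ∫_0^1/3 1300*x^4/9 dx = 260/2187;
    ∫_0^1/3 -200*x^3/9 dx = -50/729;  ∫_0^1/3 100*x^2/81 dx = 100/6561.
  Sum: 400/15309 − 200/2187 + 260/2187 − 50/729 + 100/6561 = 10/45927.
∫_0^1/3 u² dx = 5/2480058, so ||u||_L² = sqrt(210)/10206.
∫_0^1/3 (u')² dx = 10/45927, so ||u'||_L² = sqrt(70)/567.
Ratio ||u||_L² / ||u'||_L² = sqrt(3)/18.
Sharp Poincaré constant on H^1_0(0, 1/3) is C_P = L/π = 1/(3*π), achieved by sin(3*π·x).
A polynomial bump cannot attain the sharp Poincaré constant (only the first sine eigenfunction does), so the ratio is strictly less than C_P, consistent with ||u||_L² ≤ C_P ||u'||_L².


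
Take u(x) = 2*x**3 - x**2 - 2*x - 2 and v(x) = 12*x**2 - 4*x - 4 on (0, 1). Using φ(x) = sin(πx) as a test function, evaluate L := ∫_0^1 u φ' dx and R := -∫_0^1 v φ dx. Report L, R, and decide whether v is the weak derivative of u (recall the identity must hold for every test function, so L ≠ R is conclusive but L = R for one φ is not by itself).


LHS = 24/π^3, RHS = 48/π^3. No, v is not the weak derivative of u.

u(x) = 2*x**3 - x**2 - 2*x - 2, classical derivative u'(x) = 6*x**2 - 2*x - 2.
φ(x) = sin(πx), so φ'(x) = π*cos(π*x).
Note φ(0) = φ(1) = 0, so the boundary term u·φ vanishes.
LHS = ∫_0^1 u(x) φ'(x) dx = ∫_0^1 (2*π*x^3*cos(π*x) - π*x^2*cos(π*x) - 2*π*x*cos(π*x) - 2*π*cos(π*x)) dx. Term by term:
  ∫_0^1 -2*π*cos(π*x) dx = 0;  ∫_0^1 -π*x^2*cos(π*x) dx = 2/π;  ∫_0^1 -2*π*x*cos(π*x) dx = 4/π;
  ∫_0^1 2*π*x^3*cos(π*x) dx = -6/π + 24/π^3.
Sum: 0 + 2/π + 4/π + -6/π + 24/π^3 = 24/π^3.
So LHS = 24/π^3.
∫_0^1 v(x) φ(x) dx = ∫_0^1 (12*x^2*sin(π*x) - 4*x*sin(π*x) - 4*sin(π*x)) dx. Term by term:
  ∫_0^1 -4*sin(π*x) dx = -8/π;  ∫_0^1 -4*x*sin(π*x) dx = -4/π;  ∫_0^1 12*x^2*sin(π*x) dx = -48/π^3 + 12/π.
Sum: -8/π − 4/π + -48/π^3 + 12/π = -48/π^3.
So RHS = -∫_0^1 v(x) φ(x) dx = 48/π^3.
LHS − RHS = -24/π^3 ≠ 0, so the identity fails.
(For a valid weak derivative the identity must hold for EVERY test function, in particular this one. The failure shows v is NOT the weak derivative of u.)
Correct weak derivative would be u'(x) = 6*x**2 - 2*x - 2.


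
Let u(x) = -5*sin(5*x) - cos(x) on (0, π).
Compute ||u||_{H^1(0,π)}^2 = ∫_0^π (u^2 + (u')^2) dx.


||u||_{H^1(0,π)}^2 = 326*π

u'(x) = sin(x) - 25*cos(5*x).
Expand u² and (u')² and integrate term by term on (0, π), using: for integers n ≥ 1, ∫_0^π sin²(nx) dx = ∫_0^π cos²(nx) dx = π/2; for n ≠ n', ∫_0^π sin(nx)sin(n'x) dx = ∫_0^π cos(nx)cos(n'x) dx = 0; and by product-to-sum, ∫_0^π sin(nx)cos(n'x) dx = ½∫_0^π [sin((n+n')x) + sin((n−n')x)] dx, which is 0 when n+n' is even and 2n/(n²−n'²) when n+n' is odd (it need not vanish on (0, π)).
  u² squared terms: (-1)²·∫cos(x)² dx = 1·π/2 = π/2;  (-5)²·∫sin(5x)² dx = 25·π/2 = 25*π/2.
  u² cross terms: 2·(-1)·(-5)·∫cos(x)·sin(5x) dx = 10·(0) = 0.
  So ∫_0^π u² dx = π/2 + 25*π/2 + 0 = 13*π.
  (u')² squared terms: (-25)²·∫cos(5x)² dx = 625·π/2 = 625*π/2;  (1)²·∫sin(x)² dx = 1·π/2 = π/2.
  (u')² cross terms: 2·(-25)·(1)·∫cos(5x)·sin(x) dx = -50·(0) = 0.
  So ∫_0^π (u')² dx = 625*π/2 + π/2 + 0 = 313*π.
||u||_{H^1}^2 = (13*π) + (313*π) = 326*π.


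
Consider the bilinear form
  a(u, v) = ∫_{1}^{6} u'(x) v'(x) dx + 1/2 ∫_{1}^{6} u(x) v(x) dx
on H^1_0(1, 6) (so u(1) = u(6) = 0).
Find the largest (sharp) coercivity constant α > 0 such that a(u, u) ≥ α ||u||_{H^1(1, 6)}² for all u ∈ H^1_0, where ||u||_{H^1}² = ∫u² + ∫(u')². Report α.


α = (π^2 + 25/2)/(π^2 + 25)

Coercivity of a(·,·) on H^1_0(1, 6) means a(u, u) ≥ α ||u||_{H^1}² for every u ∈ H^1_0.
The interval has length L = 5, and Poincaré/coercivity depend only on L. Here a(u, u) = ∫(u')² + (1/2)·∫u².
Here 0 < c = 1/2 < 1. The condition a(u,u) ≥ α||u||_{H^1}² reads (1−α)∫(u')² ≥ (α−c)∫u². Any admissible α is ≤ 1 (rapidly oscillating u have ∫u²/∫(u')² → 0), and α = 1 would force 0 ≥ (1−c)∫u², impossible since c < 1; so 1−α > 0. By the sharp Poincaré inequality on H^1_0 of an interval of length L, ∫(u')² ≥ (π/L)²∫u² with equality for the first sine mode sin(π(x−x₀)/L) (x₀ the left endpoint), so the inequality holds for all u iff (1−α)(π/L)² ≥ α − c, i.e. α ≤ ((π/L)² + c)/((π/L)² + 1) = (1 + c(L/π)²)/(1 + (L/π)²). With (π/L)² = π^2/25 and c = 1/2, the largest admissible constant is α = ((π/L)² + c)/((π/L)² + 1).
Simplifying, α = (π^2 + 25/2)/(π^2 + 25).


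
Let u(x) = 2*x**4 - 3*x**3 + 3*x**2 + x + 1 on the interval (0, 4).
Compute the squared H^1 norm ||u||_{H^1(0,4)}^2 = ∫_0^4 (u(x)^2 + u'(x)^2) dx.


||u||_{H^1}^2 = 44648168/315

The H^1 norm (squared) on an interval (0, L) is
  ||u||_{H^1}^2 = ∫_0^L u(x)^2 dx + ∫_0^L u'(x)^2 dx.
Compute u'(x) = 8*x**3 - 9*x**2 + 6*x + 1.
Then u(x)^2 = 4*x**8 - 12*x**7 + 21*x**6 - 14*x**5 + 7*x**4 + 7*x**2 + 2*x + 1 and u'(x)^2 = 64*x**6 - 144*x**5 + 177*x**4 - 92*x**3 + 18*x**2 + 12*x + 1.
Integrate each monomial from 0 to 4 using ∫_0^4 c·x^n dx = c·4^(n+1)/(n+1):
  ∫_0^4 u(x)^2 dx = ∫_0^4 (4*x^8 - 12*x^7 + 21*x^6 - 14*x^5 + 7*x^4 + 7*x^2 + 2*x + 1) dx. Term by term:
    ∫_0^4 4*x^8 dx = 1048576/9;  ∫_0^4 -12*x^7 dx = -98304;  ∫_0^4 21*x^6 dx = 49152;
    ∫_0^4 -14*x^5 dx = -28672/3;  ∫_0^4 7*x^4 dx = 7168/5;  ∫_0^4 7*x^2 dx = 448/3;
    ∫_0^4 2*x dx = 16;  ∫_0^4 1 dx = 4.
  Sum: 1048576/9 − 98304 + 49152 − 28672/3 + 7168/5 + 448/3 + 16 + 4 = 2673092/45.
  ∫_0^4 u'(x)^2 dx = ∫_0^4 (64*x^6 - 144*x^5 + 177*x^4 - 92*x^3 + 18*x^2 + 12*x + 1) dx. Term by term:
    ∫_0^4 64*x^6 dx = 1048576/7;  ∫_0^4 -144*x^5 dx = -98304;  ∫_0^4 177*x^4 dx = 181248/5;
    ∫_0^4 -92*x^3 dx = -5888;  ∫_0^4 18*x^2 dx = 384;  ∫_0^4 12*x dx = 96;
    ∫_0^4 1 dx = 4.
  Sum: 1048576/7 − 98304 + 181248/5 − 5888 + 384 + 96 + 4 = 2881836/35.
Adding: ||u||_{H^1}^2 = 2673092/45 + 2881836/35 = 44648168/315.


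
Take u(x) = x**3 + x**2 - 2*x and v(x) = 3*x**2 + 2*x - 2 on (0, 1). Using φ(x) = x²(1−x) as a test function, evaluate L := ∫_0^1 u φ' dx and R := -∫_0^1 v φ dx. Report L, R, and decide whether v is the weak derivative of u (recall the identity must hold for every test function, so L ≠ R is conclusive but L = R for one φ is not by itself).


LHS = -1/30, RHS = -1/30. Yes, v = u' weakly.

u(x) = x**3 + x**2 - 2*x, classical derivative u'(x) = 3*x**2 + 2*x - 2.
φ(x) = x²(1−x), so φ'(x) = x*(2 - 3*x).
Note φ(0) = φ(1) = 0, so the boundary term u·φ vanishes.
LHS = ∫_0^1 u(x) φ'(x) dx = ∫_0^1 (-3*x^5 - x^4 + 8*x^3 - 4*x^2) dx. Term by term:
  ∫_0^1 -3*x^5 dx = -1/2;  ∫_0^1 -x^4 dx = -1/5;  ∫_0^1 8*x^3 dx = 2;
  ∫_0^1 -4*x^2 dx = -4/3.
Sum: -1/2 − 1/5 + 2 − 4/3 = -1/30.
So LHS = -1/30.
∫_0^1 v(x) φ(x) dx = ∫_0^1 (-3*x^5 + x^4 + 4*x^3 - 2*x^2) dx. Term by term:
  ∫_0^1 -3*x^5 dx = -1/2;  ∫_0^1 x^4 dx = 1/5;  ∫_0^1 4*x^3 dx = 1;
  ∫_0^1 -2*x^2 dx = -2/3.
Sum: -1/2 + 1/5 + 1 − 2/3 = 1/30.
So RHS = -∫_0^1 v(x) φ(x) dx = -1/30.
LHS = RHS, so the identity holds for this test φ.
Moreover u is smooth here and v(x) = u'(x) = 3*x**2 + 2*x - 2 pointwise, so the identity holds for every test function. Hence v is the weak derivative of u.


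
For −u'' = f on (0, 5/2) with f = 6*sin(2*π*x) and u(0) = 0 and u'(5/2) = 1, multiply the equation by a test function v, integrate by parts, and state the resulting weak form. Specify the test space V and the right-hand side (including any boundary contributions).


V = {v ∈ H^1(0, 5/2) : v(0) = 0} (test functions vanish at x = 0 where u is specified); weak form: ∫_0^5/2 u'v' dx = ∫_0^5/2 (6*sin(2*π*x)) v dx + v(5/2) for all v ∈ V.

Multiply both sides by a test function v and integrate from 0 to 5/2:
  ∫_0^5/2 −u''(x) v(x) dx = ∫_0^5/2 f(x) v(x) dx.
Integrate the LHS by parts once:
  ∫_0^5/2 −u'' v dx = −[u'(x) v(x)]_0^5/2 + ∫_0^5/2 u'(x) v'(x) dx.
Thus ∫_0^5/2 u'(x) v'(x) dx = ∫_0^5/2 f(x) v(x) dx + [u'(x) v(x)]_0^5/2.
Choose V so that boundary terms are either known or forced to vanish.
Mixed BC: u(0) = 0 (Dirichlet) and u'(5/2) = 1 (Neumann). Define V = {v ∈ H^1(0, 5/2) : v(0) = 0}. Then [u' v]_0^5/2 = u'(5/2)·v(5/2) − u'(0)·0 = v(5/2).
Weak formulation: find u (satisfying any essential BC) such that ∫_0^5/2 u'(x) v'(x) dx = ∫_0^5/2 f v dx + v(5/2) for all v ∈ V (Dirichlet at 0 absorbed into V; Neumann datum at x = 5/2 contributes the boundary term).
Substituting f(x) = 6*sin(2*π*x), the right-hand side is ∫_0^5/2 (6*sin(2*π*x)) v dx + v(5/2).


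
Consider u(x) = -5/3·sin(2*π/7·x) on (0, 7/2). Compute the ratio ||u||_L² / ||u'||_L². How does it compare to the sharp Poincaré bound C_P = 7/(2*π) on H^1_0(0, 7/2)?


||u||_L² / ||u'||_L² = 7/(2*π) = C_P.

u(x) = -5/3·sin(2*π/7·x), so u'(x) = -10*π*cos(2*π*x/7)/21.
Writing u(x) = A·sin(kπx/L) with A = -5/3 and k = 1, use ∫_0^L sin²(kπx/L) dx = L/2 and ∫_0^L cos²(kπx/L) dx = L/2.
u² = 25/9·sin²(2*π/7·x) and (u')² = 100*π^2/441·cos²(2*π/7·x), and each of sin², cos² integrates to L/2 = 7/4 over (0, 7/2).
∫_0^7/2 u² dx = 175/36, so ||u||_L² = 5*sqrt(7)/6.
∫_0^7/2 (u')² dx = 25*π^2/63, so ||u'||_L² = 5*sqrt(7)*π/21.
Ratio ||u||_L² / ||u'||_L² = 7/(2*π).
Sharp Poincaré constant on H^1_0(0, 7/2) is C_P = L/π = 7/(2*π), achieved by sin(2*π/7·x).
This is the k = 1 eigenfunction (up to amplitude), so the ratio equals the sharp Poincaré constant exactly.


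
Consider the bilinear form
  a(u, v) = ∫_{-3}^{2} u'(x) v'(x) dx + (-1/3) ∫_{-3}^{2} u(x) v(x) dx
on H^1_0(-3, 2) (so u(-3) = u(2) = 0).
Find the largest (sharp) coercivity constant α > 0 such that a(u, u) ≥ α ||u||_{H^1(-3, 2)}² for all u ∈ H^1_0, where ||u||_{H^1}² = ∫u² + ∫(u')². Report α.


α = (-25/3 + π^2)/(π^2 + 25)

Coercivity of a(·,·) on H^1_0(-3, 2) means a(u, u) ≥ α ||u||_{H^1}² for every u ∈ H^1_0.
The interval has length L = 5, and Poincaré/coercivity depend only on L. Here a(u, u) = ∫(u')² + (-1/3)·∫u².
Here c = -1/3 < 0 with |c| < (π/L)² = π^2/25, so coercivity still holds. The condition a(u,u) ≥ α||u||_{H^1}² reads (1−α)∫(u')² ≥ (α−c)∫u². Any admissible α is ≤ 1 (rapidly oscillating u have ∫u²/∫(u')² → 0), and α = 1 would force 0 ≥ (1−c)∫u², impossible since c < 1; so 1−α > 0. By the sharp Poincaré inequality on H^1_0 of an interval of length L, ∫(u')² ≥ (π/L)²∫u² with equality for the first sine mode sin(π(x−x₀)/L) (x₀ the left endpoint), so the inequality holds for all u iff (1−α)(π/L)² ≥ α − c, i.e. α ≤ ((π/L)² + c)/((π/L)² + 1) = (1 + c(L/π)²)/(1 + (L/π)²). (Direct route, valid since c ≤ 0: Poincaré gives c∫u² ≥ c(L/π)²∫(u')², so a(u,u) ≥ (1 + c(L/π)²)∫(u')², while ||u||_{H^1}² ≤ (1 + (L/π)²)∫(u')²; dividing yields the same α.) With (π/L)² = π^2/25 and c = -1/3, the largest admissible constant is α = ((π/L)² + c)/((π/L)² + 1).
Simplifying, α = (-25/3 + π^2)/(π^2 + 25).


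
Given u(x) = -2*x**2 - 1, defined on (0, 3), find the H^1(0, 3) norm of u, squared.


||u||_{H^1}^2 = 1887/5

The H^1 norm (squared) on an interval (0, L) is
  ||u||_{H^1}^2 = ∫_0^L u(x)^2 dx + ∫_0^L u'(x)^2 dx.
Compute u'(x) = -4*x.
Then u(x)^2 = 4*x**4 + 4*x**2 + 1 and u'(x)^2 = 16*x**2.
Integrate each monomial from 0 to 3 using ∫_0^3 c·x^n dx = c·3^(n+1)/(n+1):
  ∫_0^3 u(x)^2 dx = ∫_0^3 (4*x^4 + 4*x^2 + 1) dx. Term by term:
    ∫_0^3 4*x^4 dx = 972/5;  ∫_0^3 4*x^2 dx = 36;  ∫_0^3 1 dx = 3.
  Sum: 972/5 + 36 + 3 = 1167/5.
  ∫_0^3 u'(x)^2 dx = ∫_0^3 (16*x^2) dx. Term by term:
    ∫_0^3 16*x^2 dx = 144.
Adding: ||u||_{H^1}^2 = 1167/5 + 144 = 1887/5.


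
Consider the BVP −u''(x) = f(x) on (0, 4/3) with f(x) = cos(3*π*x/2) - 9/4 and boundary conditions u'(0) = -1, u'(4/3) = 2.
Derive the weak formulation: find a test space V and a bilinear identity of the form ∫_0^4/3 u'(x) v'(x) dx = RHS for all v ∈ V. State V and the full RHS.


V = H^1(0, 4/3) (v unrestricted at boundary; u is determined up to an additive constant); weak form: ∫_0^4/3 u'v' dx = ∫_0^4/3 (cos(3*π*x/2) - 9/4) v dx + 2·v(4/3) + v(0) for all v ∈ V.

Multiply both sides by a test function v and integrate from 0 to 4/3:
  ∫_0^4/3 −u''(x) v(x) dx = ∫_0^4/3 f(x) v(x) dx.
Integrate the LHS by parts once:
  ∫_0^4/3 −u'' v dx = −[u'(x) v(x)]_0^4/3 + ∫_0^4/3 u'(x) v'(x) dx.
Thus ∫_0^4/3 u'(x) v'(x) dx = ∫_0^4/3 f(x) v(x) dx + [u'(x) v(x)]_0^4/3.
Choose V so that boundary terms are either known or forced to vanish.
u has inhomogeneous Neumann u'(0) = -1, u'(4/3) = 2. [u' v]_0^4/3 = (2)·v(4/3) − (-1)·v(0) = 2·v(4/3) + v(0). Take V = H^1(0, 4/3); boundary term becomes part of RHS.
Weak formulation: find u (satisfying any essential BC) such that ∫_0^4/3 u'(x) v'(x) dx = ∫_0^4/3 f v dx + 2·v(4/3) + v(0) for all v ∈ V (Neumann data are natural BCs: they enter the RHS as boundary terms).
Substituting f(x) = cos(3*π*x/2) - 9/4, the right-hand side is ∫_0^4/3 (cos(3*π*x/2) - 9/4) v dx + 2·v(4/3) + v(0).
Compatibility check (pure Neumann): taking v ≡ 1 ∈ V gives 0 = ∫_0^4/3 f dx + (2) − (-1), i.e. ∫_0^4/3 f dx must equal u'(0) − u'(4/3) = -3. Indeed ∫_0^4/3 (cos(3*π*x/2) - 9/4) dx = -3, so the data are compatible. The solution is then unique only up to an additive constant (fix it e.g. by requiring ∫_0^4/3 u dx = 0).


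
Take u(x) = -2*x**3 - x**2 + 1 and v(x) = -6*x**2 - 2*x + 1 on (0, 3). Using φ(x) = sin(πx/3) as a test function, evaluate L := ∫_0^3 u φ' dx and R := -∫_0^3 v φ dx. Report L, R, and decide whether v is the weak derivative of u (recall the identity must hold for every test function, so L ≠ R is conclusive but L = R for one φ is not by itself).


LHS = -648/π^3 + 180/π, RHS = -648/π^3 + 174/π. No, v is not the weak derivative of u.

u(x) = -2*x**3 - x**2 + 1, classical derivative u'(x) = -6*x**2 - 2*x.
φ(x) = sin(πx/3), so φ'(x) = π*cos(π*x/3)/3.
Note φ(0) = φ(3) = 0, so the boundary term u·φ vanishes.
LHS = ∫_0^3 u(x) φ'(x) dx = ∫_0^3 (-2*π*x^3*cos(π*x/3)/3 - π*x^2*cos(π*x/3)/3 + π*cos(π*x/3)/3) dx. Term by term:
  ∫_0^3 π*cos(π*x/3)/3 dx = 0;  ∫_0^3 -2*π*x^3*cos(π*x/3)/3 dx = -648/π^3 + 162/π;  ∫_0^3 -π*x^2*cos(π*x/3)/3 dx = 18/π.
Sum: 0 + -648/π^3 + 162/π + 18/π = -648/π^3 + 180/π.
So LHS = -648/π^3 + 180/π.
∫_0^3 v(x) φ(x) dx = ∫_0^3 (-6*x^2*sin(π*x/3) - 2*x*sin(π*x/3) + sin(π*x/3)) dx. Term by term:
  ∫_0^3 -6*x^2*sin(π*x/3) dx = -162/π + 648/π^3;  ∫_0^3 -2*x*sin(π*x/3) dx = -18/π;  ∫_0^3 sin(π*x/3) dx = 6/π.
Sum: -162/π + 648/π^3 − 18/π + 6/π = -174/π + 648/π^3.
So RHS = -∫_0^3 v(x) φ(x) dx = -648/π^3 + 174/π.
LHS − RHS = 6/π ≠ 0, so the identity fails.
(For a valid weak derivative the identity must hold for EVERY test function, in particular this one. The failure shows v is NOT the weak derivative of u.)
Correct weak derivative would be u'(x) = -6*x**2 - 2*x.


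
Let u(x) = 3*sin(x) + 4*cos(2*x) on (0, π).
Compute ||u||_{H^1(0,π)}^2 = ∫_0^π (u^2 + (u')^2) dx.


||u||_{H^1(0,π)}^2 = -80 + 49*π

u'(x) = -8*sin(2*x) + 3*cos(x).
Expand u² and (u')² and integrate term by term on (0, π), using: for integers n ≥ 1, ∫_0^π sin²(nx) dx = ∫_0^π cos²(nx) dx = π/2; for n ≠ n', ∫_0^π sin(nx)sin(n'x) dx = ∫_0^π cos(nx)cos(n'x) dx = 0; and by product-to-sum, ∫_0^π sin(nx)cos(n'x) dx = ½∫_0^π [sin((n+n')x) + sin((n−n')x)] dx, which is 0 when n+n' is even and 2n/(n²−n'²) when n+n' is odd (it need not vanish on (0, π)).
  u² squared terms: (3)²·∫sin(x)² dx = 9·π/2 = 9*π/2;  (4)²·∫cos(2x)² dx = 16·π/2 = 8*π.
  u² cross terms: 2·(3)·(4)·∫sin(x)·cos(2x) dx = 24·(-2/3) = -16.
  So ∫_0^π u² dx = 9*π/2 + 8*π − 16 = -16 + 25*π/2.
  (u')² squared terms: (-8)²·∫sin(2x)² dx = 64·π/2 = 32*π;  (3)²·∫cos(x)² dx = 9·π/2 = 9*π/2.
  (u')² cross terms: 2·(-8)·(3)·∫sin(2x)·cos(x) dx = -48·(4/3) = -64.
  So ∫_0^π (u')² dx = 32*π + 9*π/2 − 64 = -64 + 73*π/2.
||u||_{H^1}^2 = (-16 + 25*π/2) + (-64 + 73*π/2) = -80 + 49*π.


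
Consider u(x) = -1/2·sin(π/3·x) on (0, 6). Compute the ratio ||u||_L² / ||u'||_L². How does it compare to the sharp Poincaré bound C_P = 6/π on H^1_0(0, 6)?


||u||_L² / ||u'||_L² = 3/π < C_P = 6/π.

u(x) = -1/2·sin(π/3·x), so u'(x) = -π*cos(π*x/3)/6.
Writing u(x) = A·sin(kπx/L) with A = -1/2 and k = 2, use ∫_0^L sin²(kπx/L) dx = L/2 and ∫_0^L cos²(kπx/L) dx = L/2.
u² = 1/4·sin²(π/3·x) and (u')² = π^2/36·cos²(π/3·x), and each of sin², cos² integrates to L/2 = 3 over (0, 6).
∫_0^6 u² dx = 3/4, so ||u||_L² = sqrt(3)/2.
∫_0^6 (u')² dx = π^2/12, so ||u'||_L² = sqrt(3)*π/6.
Ratio ||u||_L² / ||u'||_L² = 3/π.
Sharp Poincaré constant on H^1_0(0, 6) is C_P = L/π = 6/π, achieved by sin(π/6·x).
This is the k = 2 harmonic; the ratio L/(kπ) is strictly less than C_P = L/π, consistent with the sharp inequality ||u||_L² ≤ C_P ||u'||_L².


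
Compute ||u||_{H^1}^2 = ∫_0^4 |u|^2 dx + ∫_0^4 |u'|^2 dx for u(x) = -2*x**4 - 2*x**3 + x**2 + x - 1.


||u||_{H^1}^2 = 24607528/63

The H^1 norm (squared) on an interval (0, L) is
  ||u||_{H^1}^2 = ∫_0^L u(x)^2 dx + ∫_0^L u'(x)^2 dx.
Compute u'(x) = -8*x**3 - 6*x**2 + 2*x + 1.
Then u(x)^2 = 4*x**8 + 8*x**7 - 8*x**5 + x**4 + 6*x**3 - x**2 - 2*x + 1 and u'(x)^2 = 64*x**6 + 96*x**5 + 4*x**4 - 40*x**3 - 8*x**2 + 4*x + 1.
Integrate each monomial from 0 to 4 using ∫_0^4 c·x^n dx = c·4^(n+1)/(n+1):
  ∫_0^4 u(x)^2 dx = ∫_0^4 (4*x^8 + 8*x^7 - 8*x^5 + x^4 + 6*x^3 - x^2 - 2*x + 1) dx. Term by term:
    ∫_0^4 4*x^8 dx = 1048576/9;  ∫_0^4 8*x^7 dx = 65536;  ∫_0^4 -8*x^5 dx = -16384/3;
    ∫_0^4 x^4 dx = 1024/5;  ∫_0^4 6*x^3 dx = 384;  ∫_0^4 -x^2 dx = -64/3;
    ∫_0^4 -2*x dx = -16;  ∫_0^4 1 dx = 4.
  Sum: 1048576/9 + 65536 − 16384/3 + 1024/5 + 384 − 64/3 − 16 + 4 = 7971236/45.
  ∫_0^4 u'(x)^2 dx = ∫_0^4 (64*x^6 + 96*x^5 + 4*x^4 - 40*x^3 - 8*x^2 + 4*x + 1) dx. Term by term:
    ∫_0^4 64*x^6 dx = 1048576/7;  ∫_0^4 96*x^5 dx = 65536;  ∫_0^4 4*x^4 dx = 4096/5;
    ∫_0^4 -40*x^3 dx = -2560;  ∫_0^4 -8*x^2 dx = -512/3;  ∫_0^4 4*x dx = 32;
    ∫_0^4 1 dx = 4.
  Sum: 1048576/7 + 65536 + 4096/5 − 2560 − 512/3 + 32 + 4 = 22412996/105.
Adding: ||u||_{H^1}^2 = 7971236/45 + 22412996/105 = 24607528/63.
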